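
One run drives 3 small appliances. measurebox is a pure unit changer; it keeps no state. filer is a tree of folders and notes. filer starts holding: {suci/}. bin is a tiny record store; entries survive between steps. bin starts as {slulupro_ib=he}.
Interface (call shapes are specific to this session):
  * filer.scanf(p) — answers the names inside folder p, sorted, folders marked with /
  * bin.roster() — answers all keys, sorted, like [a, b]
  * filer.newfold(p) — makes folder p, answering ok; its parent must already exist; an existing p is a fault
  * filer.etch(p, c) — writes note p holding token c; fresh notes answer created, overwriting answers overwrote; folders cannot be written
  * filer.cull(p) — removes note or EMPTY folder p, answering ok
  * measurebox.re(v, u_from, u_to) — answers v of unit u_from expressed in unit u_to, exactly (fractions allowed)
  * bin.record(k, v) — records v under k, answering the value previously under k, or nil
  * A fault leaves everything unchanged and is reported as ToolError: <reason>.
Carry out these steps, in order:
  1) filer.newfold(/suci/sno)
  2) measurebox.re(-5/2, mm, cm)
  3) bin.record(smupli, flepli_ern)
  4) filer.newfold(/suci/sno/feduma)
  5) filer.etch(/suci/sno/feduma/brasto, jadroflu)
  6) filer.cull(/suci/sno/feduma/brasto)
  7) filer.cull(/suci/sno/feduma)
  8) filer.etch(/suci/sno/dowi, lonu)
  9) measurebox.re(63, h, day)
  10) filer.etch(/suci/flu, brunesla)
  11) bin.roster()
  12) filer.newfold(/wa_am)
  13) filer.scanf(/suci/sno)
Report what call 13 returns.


Answer: [dowi]

Derivation:
Do: filer.newfold[/suci/sno]
See: ok
Do: measurebox.re[-5/2; mm; cm]
See: -1/4
Do: bin.record[smupli; flepli_ern]
See: nil
Do: filer.newfold[/suci/sno/feduma]
See: ok
Do: filer.etch[/suci/sno/feduma/brasto; jadroflu]
See: created
Do: filer.cull[/suci/sno/feduma/brasto]
See: ok
Do: filer.cull[/suci/sno/feduma]
See: ok
Do: filer.etch[/suci/sno/dowi; lonu]
See: created
Do: measurebox.re[63; h; day]
See: 21/8
Do: filer.etch[/suci/flu; brunesla]
See: created
Do: bin.roster[]
See: [slulupro_ib, smupli]
Do: filer.newfold[/wa_am]
See: ok
Do: filer.scanf[/suci/sno]
See: [dowi]


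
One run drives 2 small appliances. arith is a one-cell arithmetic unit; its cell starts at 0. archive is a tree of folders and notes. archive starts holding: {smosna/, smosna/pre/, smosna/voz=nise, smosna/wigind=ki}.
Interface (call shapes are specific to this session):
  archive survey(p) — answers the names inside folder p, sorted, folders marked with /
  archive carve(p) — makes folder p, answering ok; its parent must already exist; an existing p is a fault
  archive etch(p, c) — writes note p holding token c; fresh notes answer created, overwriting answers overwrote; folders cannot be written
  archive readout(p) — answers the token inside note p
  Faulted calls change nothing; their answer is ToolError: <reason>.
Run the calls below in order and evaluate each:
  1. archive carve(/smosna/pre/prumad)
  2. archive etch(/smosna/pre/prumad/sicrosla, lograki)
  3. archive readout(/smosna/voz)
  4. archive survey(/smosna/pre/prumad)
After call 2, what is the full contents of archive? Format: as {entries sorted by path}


;; archive carve(p=/smosna/pre/prumad) => ok
;; archive etch(p=/smosna/pre/prumad/sicrosla, c=lograki) => created
;; archive readout(p=/smosna/voz) => nise
;; archive survey(p=/smosna/pre/prumad) => [sicrosla]

Answer: {smosna/, smosna/pre/, smosna/pre/prumad/, smosna/pre/prumad/sicrosla=lograki, smosna/voz=nise, smosna/wigind=ki}


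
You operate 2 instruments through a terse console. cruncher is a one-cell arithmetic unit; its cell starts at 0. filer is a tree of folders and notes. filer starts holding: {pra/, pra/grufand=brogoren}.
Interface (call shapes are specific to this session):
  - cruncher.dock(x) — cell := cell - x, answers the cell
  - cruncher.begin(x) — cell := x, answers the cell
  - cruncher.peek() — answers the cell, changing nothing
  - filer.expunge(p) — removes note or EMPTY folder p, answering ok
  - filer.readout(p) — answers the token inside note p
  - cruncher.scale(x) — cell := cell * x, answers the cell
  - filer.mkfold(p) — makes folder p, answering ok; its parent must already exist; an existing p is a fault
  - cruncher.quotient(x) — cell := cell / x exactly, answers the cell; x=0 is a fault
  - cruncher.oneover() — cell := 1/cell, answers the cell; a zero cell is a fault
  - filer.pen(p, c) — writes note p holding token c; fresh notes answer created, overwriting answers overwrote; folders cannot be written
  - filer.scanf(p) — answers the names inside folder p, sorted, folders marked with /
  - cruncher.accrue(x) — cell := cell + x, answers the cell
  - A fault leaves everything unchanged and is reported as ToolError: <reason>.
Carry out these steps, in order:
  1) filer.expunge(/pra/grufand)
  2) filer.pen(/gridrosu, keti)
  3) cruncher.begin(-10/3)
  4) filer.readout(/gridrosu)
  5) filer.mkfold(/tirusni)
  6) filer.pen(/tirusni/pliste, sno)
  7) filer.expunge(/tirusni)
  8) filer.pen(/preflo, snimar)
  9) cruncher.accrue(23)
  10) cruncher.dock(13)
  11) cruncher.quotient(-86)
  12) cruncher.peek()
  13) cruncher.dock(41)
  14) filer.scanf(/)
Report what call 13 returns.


% filer.expunge p='/pra/grufand'
:: ok
% filer.pen p='/gridrosu' c='keti'
:: created
% cruncher.begin x='-10/3'
:: -10/3
% filer.readout p='/gridrosu'
:: keti
% filer.mkfold p='/tirusni'
:: ok
% filer.pen p='/tirusni/pliste' c='sno'
:: created
% filer.expunge p='/tirusni'
:: ToolError: not empty
% filer.pen p='/preflo' c='snimar'
:: created
% cruncher.accrue x='23'
:: 59/3
% cruncher.dock x='13'
:: 20/3
% cruncher.quotient x='-86'
:: -10/129
% cruncher.peek
:: -10/129
% cruncher.dock x='41'
:: -5299/129
% filer.scanf p='/'
:: [gridrosu, pra/, preflo, tirusni/]

Answer: -5299/129


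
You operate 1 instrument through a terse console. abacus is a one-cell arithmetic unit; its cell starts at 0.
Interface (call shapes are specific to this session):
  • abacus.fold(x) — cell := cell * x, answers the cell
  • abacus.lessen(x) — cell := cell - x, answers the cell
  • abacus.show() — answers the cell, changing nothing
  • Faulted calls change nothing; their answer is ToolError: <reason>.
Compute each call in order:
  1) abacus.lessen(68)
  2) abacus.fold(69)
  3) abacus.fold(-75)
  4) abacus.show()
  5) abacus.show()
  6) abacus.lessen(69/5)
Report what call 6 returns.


Then abacus.lessen on x='68', — result: -68.
I try abacus.fold on x='69', giving -4692.
I try abacus.fold on x='-75', → 351900.
I use abacus.show, and get 351900.
I call abacus.show(), yielding 351900.
I run abacus.lessen on x='69/5', giving 1759431/5.

Answer: 1759431/5


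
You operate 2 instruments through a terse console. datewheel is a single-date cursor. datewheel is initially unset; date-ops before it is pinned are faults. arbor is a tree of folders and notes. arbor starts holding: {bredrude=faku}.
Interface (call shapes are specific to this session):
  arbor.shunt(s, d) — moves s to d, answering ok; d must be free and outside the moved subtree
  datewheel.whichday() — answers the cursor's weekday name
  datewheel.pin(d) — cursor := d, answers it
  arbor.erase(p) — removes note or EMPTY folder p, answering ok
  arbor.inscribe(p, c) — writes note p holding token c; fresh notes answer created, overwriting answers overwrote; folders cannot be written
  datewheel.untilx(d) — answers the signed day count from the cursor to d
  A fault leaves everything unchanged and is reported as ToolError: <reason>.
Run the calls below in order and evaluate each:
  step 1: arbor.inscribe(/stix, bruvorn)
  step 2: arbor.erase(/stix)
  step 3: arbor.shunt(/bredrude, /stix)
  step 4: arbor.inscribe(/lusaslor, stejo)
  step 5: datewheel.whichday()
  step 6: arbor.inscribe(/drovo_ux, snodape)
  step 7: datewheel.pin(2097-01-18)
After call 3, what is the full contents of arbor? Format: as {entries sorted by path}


-> arbor.inscribe(p='/stix', c='bruvorn')
<- created
-> arbor.erase(p='/stix')
<- ok
-> arbor.shunt(s='/bredrude', d='/stix')
<- ok
-> arbor.inscribe(p='/lusaslor', c='stejo')
<- created
-> datewheel.whichday()
<- ToolError: no date set
-> arbor.inscribe(p='/drovo_ux', c='snodape')
<- created
-> datewheel.pin(d='2097-01-18')
<- 2097-01-18

Answer: {stix=faku}


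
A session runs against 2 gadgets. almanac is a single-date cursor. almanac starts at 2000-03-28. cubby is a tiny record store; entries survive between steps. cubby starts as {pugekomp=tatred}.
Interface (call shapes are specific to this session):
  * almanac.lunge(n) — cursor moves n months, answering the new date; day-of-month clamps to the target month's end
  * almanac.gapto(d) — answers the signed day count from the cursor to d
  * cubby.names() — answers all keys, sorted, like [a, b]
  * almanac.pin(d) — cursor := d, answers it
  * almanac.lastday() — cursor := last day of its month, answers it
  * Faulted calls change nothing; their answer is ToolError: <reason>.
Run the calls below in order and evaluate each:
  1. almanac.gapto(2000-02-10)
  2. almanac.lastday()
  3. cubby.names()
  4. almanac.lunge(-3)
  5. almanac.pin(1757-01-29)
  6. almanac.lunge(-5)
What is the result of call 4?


Now I run almanac.gapto passing 2000-02-10, and see -47.
Now I run almanac.lastday, and see 2000-03-31.
Then cubby.names(), and observe [pugekomp].
Invoking almanac.lunge passing -3, → 1999-12-31.
I try almanac.pin passing 1757-01-29, giving 1757-01-29.
I call almanac.lunge passing -5, giving 1756-08-29.

Answer: 1999-12-31


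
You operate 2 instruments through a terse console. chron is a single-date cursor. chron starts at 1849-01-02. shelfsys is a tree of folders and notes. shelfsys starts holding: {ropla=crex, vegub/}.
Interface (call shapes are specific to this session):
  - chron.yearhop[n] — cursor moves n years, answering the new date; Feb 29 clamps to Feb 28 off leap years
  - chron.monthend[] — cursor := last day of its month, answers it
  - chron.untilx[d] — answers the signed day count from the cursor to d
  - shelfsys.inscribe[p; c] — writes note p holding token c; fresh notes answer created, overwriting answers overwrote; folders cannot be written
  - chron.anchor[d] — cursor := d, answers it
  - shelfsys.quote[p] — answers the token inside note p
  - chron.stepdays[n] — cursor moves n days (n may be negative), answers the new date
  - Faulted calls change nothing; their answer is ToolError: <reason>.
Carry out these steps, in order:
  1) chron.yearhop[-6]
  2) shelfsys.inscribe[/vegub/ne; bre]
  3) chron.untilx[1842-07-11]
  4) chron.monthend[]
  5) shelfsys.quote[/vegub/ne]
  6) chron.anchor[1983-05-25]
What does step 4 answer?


Answer: 1843-01-31

Derivation:
Then chron.yearhop(n=-6), and see 1843-01-02.
Next I call shelfsys.inscribe(p=/vegub/ne, c=bre), and see created.
Next I call chron.untilx(d=1842-07-11), — result: -175.
I run chron.monthend, which returns 1843-01-31.
I run shelfsys.quote(p=/vegub/ne), yielding bre.
Calling chron.anchor(d=1983-05-25), → 1983-05-25.


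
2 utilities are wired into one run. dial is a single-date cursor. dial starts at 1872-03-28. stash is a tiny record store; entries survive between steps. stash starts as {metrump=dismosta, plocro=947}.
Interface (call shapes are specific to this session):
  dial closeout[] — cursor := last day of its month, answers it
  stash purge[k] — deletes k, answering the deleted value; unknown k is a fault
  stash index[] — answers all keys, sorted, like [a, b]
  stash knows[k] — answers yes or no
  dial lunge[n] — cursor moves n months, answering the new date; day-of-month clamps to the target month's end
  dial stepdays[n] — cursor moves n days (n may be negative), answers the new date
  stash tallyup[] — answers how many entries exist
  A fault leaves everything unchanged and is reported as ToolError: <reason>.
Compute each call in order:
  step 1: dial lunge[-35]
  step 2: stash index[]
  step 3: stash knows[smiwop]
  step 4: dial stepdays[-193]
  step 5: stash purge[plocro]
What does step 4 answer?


Answer: 1868-10-17

Derivation:
I try dial lunge on -35, which returns 1869-04-28.
Now I run stash index(), and observe [metrump, plocro].
Using stash knows on smiwop, yielding no.
Calling dial stepdays on -193, giving 1868-10-17.
I run stash purge on plocro, giving 947.


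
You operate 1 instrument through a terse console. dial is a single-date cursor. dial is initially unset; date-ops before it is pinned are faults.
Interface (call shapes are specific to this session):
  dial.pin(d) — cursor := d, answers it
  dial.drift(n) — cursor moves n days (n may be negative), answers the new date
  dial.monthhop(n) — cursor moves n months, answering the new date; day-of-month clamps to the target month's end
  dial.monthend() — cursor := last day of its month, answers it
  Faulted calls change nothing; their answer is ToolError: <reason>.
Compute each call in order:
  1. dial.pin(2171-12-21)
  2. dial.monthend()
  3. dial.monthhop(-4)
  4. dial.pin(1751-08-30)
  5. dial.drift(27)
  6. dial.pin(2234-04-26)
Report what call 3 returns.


Answer: 2171-08-31

Derivation:
I invoke dial.pin on d=2171-12-21, — result: 2171-12-21.
I try dial.monthend(), giving 2171-12-31.
Next I call dial.monthhop on n=-4, yielding 2171-08-31.
I invoke dial.pin on d=1751-08-30, and see 1751-08-30.
Calling dial.drift on n=27, → 1751-09-26.
I invoke dial.pin on d=2234-04-26, and observe 2234-04-26.


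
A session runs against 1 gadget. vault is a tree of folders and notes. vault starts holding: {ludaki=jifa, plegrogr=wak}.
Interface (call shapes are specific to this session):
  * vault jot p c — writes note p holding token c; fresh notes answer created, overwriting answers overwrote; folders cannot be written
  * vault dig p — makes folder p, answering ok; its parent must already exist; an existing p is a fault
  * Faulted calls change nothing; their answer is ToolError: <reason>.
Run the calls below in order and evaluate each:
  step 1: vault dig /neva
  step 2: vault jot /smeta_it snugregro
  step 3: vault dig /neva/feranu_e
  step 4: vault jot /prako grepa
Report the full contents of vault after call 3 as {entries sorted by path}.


-- vault dig(p→/neva) : ok
-- vault jot(p→/smeta_it, c→snugregro) : created
-- vault dig(p→/neva/feranu_e) : ok
-- vault jot(p→/prako, c→grepa) : created

Answer: {ludaki=jifa, neva/, neva/feranu_e/, plegrogr=wak, smeta_it=snugregro}


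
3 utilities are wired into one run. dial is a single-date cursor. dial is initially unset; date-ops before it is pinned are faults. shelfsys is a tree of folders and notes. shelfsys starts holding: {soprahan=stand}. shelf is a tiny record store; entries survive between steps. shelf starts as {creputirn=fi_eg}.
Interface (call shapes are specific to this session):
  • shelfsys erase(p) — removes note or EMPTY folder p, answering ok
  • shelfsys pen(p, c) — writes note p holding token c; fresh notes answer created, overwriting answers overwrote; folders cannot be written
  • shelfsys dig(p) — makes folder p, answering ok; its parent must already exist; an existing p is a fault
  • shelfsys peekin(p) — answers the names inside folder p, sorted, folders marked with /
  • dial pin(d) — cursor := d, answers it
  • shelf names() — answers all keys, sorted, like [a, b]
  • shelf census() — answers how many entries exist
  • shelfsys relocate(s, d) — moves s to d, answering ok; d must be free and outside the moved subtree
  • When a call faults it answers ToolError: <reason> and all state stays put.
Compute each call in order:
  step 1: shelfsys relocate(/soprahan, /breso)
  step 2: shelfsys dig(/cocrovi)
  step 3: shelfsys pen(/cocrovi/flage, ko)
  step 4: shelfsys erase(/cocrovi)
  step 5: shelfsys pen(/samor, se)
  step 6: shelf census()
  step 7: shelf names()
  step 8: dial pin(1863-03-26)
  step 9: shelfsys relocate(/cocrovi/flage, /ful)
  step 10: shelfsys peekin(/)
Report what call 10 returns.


Answer: [breso, cocrovi/, ful, samor]

Derivation:
;; 1. shelfsys relocate(/soprahan, /breso) -> ok
;; 2. shelfsys dig(/cocrovi) -> ok
;; 3. shelfsys pen(/cocrovi/flage, ko) -> created
;; 4. shelfsys erase(/cocrovi) -> ToolError: not empty
;; 5. shelfsys pen(/samor, se) -> created
;; 6. shelf census() -> 1
;; 7. shelf names() -> [creputirn]
;; 8. dial pin(1863-03-26) -> 1863-03-26
;; 9. shelfsys relocate(/cocrovi/flage, /ful) -> ok
;; 10. shelfsys peekin(/) -> [breso, cocrovi/, ful, samor]


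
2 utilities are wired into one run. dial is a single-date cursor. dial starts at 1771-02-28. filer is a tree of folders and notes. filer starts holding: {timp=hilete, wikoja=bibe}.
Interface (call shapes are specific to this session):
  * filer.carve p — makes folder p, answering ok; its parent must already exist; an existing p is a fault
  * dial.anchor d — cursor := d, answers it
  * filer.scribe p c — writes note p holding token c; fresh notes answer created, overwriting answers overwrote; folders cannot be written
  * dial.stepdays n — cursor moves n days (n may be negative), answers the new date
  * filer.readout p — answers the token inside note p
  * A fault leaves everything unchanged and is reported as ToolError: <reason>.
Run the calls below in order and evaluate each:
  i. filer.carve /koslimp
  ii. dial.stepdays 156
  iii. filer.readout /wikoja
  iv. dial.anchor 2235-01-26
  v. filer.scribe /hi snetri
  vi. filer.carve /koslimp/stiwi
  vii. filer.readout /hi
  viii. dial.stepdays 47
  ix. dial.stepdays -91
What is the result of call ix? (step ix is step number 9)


Answer: 2234-12-13

Derivation:
I use carve passing p='/koslimp', giving ok.
I run stepdays passing n='156': 1771-08-03.
I run readout passing p='/wikoja', which returns bibe.
I use anchor passing d='2235-01-26', which returns 2235-01-26.
I call scribe passing p='/hi', c='snetri', and get created.
I use carve passing p='/koslimp/stiwi', yielding ok.
Next I call readout passing p='/hi', which returns snetri.
Next I call stepdays passing n='47', and get 2235-03-14.
I run stepdays passing n='-91': 2234-12-13.


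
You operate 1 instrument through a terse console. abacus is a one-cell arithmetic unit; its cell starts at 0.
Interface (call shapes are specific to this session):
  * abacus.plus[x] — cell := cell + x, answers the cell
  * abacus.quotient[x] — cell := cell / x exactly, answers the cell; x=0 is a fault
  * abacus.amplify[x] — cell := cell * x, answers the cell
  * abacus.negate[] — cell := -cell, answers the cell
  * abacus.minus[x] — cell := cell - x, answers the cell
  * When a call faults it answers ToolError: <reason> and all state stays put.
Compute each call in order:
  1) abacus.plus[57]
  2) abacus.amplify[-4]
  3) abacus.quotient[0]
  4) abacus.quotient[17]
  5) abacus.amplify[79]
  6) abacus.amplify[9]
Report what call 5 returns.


>>> plus x=57
= 57
>>> amplify x=-4
= -228
>>> quotient x=0
= ToolError: division by zero
>>> quotient x=17
= -228/17
>>> amplify x=79
= -18012/17
>>> amplify x=9
= -162108/17

Answer: -18012/17


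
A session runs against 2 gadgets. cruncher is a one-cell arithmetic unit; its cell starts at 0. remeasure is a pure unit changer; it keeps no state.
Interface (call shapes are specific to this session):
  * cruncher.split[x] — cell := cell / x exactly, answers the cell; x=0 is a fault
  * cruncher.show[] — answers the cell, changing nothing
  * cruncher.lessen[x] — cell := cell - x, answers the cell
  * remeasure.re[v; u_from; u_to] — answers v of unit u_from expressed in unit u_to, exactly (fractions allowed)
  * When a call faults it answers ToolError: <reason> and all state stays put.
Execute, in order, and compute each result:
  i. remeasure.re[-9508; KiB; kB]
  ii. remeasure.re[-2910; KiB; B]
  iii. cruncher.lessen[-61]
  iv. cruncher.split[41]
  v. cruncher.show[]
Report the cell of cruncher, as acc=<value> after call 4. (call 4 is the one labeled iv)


$ re v→-9508 u_from→KiB u_to→kB
:: -1217024/125
$ re v→-2910 u_from→KiB u_to→B
:: -2979840
$ lessen x→-61
:: 61
$ split x→41
:: 61/41
$ show
:: 61/41

Answer: acc=61/41


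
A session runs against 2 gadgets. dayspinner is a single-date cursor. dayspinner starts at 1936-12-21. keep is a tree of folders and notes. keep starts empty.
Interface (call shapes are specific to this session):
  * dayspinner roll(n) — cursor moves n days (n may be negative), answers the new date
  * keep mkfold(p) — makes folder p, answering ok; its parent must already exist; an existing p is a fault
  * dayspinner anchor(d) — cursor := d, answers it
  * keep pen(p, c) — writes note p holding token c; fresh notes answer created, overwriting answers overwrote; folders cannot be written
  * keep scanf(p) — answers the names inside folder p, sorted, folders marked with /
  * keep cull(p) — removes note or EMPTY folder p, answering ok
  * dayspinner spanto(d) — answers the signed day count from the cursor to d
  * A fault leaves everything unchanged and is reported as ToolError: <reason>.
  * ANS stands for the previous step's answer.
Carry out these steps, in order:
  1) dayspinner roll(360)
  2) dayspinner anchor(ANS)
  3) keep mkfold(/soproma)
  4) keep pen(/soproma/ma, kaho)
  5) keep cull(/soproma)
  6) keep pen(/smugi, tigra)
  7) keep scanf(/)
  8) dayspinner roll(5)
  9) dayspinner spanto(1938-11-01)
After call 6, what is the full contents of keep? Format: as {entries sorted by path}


>> dayspinner roll(n=360)
<< 1937-12-16
>> dayspinner anchor(d=ANS)
<< 1937-12-16
>> keep mkfold(p=/soproma)
<< ok
>> keep pen(p=/soproma/ma, c=kaho)
<< created
>> keep cull(p=/soproma)
<< ToolError: not empty
>> keep pen(p=/smugi, c=tigra)
<< created
>> keep scanf(p=/)
<< [smugi, soproma/]
>> dayspinner roll(n=5)
<< 1937-12-21
>> dayspinner spanto(d=1938-11-01)
<< 315

Answer: {smugi=tigra, soproma/, soproma/ma=kaho}


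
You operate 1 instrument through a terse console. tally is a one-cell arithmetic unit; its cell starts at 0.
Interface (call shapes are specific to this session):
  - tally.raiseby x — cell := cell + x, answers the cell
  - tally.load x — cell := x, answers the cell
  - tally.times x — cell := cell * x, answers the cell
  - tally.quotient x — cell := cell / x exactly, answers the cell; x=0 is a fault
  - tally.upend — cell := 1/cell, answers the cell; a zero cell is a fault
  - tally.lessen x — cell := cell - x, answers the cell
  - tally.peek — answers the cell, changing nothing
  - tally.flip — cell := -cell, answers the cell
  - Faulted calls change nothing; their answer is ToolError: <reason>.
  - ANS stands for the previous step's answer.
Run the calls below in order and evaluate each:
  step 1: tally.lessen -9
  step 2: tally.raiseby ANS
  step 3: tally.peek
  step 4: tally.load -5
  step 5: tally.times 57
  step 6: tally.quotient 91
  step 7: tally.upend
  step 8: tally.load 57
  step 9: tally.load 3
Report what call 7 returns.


Do: tally.lessen[x: -9]
See: 9
Do: tally.raiseby[x: ANS]
See: 18
Do: tally.peek[]
See: 18
Do: tally.load[x: -5]
See: -5
Do: tally.times[x: 57]
See: -285
Do: tally.quotient[x: 91]
See: -285/91
Do: tally.upend[]
See: -91/285
Do: tally.load[x: 57]
See: 57
Do: tally.load[x: 3]
See: 3

Answer: -91/285


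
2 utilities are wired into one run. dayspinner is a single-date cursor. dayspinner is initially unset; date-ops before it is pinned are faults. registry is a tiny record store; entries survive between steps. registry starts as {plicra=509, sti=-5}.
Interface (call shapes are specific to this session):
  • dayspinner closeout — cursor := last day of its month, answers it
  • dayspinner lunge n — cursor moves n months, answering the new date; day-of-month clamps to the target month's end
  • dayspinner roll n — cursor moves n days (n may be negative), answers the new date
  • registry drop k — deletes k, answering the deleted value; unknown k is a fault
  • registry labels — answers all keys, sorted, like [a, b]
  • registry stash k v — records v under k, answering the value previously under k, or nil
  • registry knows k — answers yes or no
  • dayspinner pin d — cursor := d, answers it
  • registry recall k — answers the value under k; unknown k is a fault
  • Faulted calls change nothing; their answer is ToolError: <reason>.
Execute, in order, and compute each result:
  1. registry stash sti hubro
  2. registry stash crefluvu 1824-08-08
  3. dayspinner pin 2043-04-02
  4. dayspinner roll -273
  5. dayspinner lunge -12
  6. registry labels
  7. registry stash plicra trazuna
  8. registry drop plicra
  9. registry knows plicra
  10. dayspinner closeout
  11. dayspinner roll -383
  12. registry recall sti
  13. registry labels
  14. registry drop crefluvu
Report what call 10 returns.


Answer: 2041-07-31

Derivation:
>> registry stash(k→sti, v→hubro)
<< -5
>> registry stash(k→crefluvu, v→1824-08-08)
<< nil
>> dayspinner pin(d→2043-04-02)
<< 2043-04-02
>> dayspinner roll(n→-273)
<< 2042-07-03
>> dayspinner lunge(n→-12)
<< 2041-07-03
>> registry labels()
<< [crefluvu, plicra, sti]
>> registry stash(k→plicra, v→trazuna)
<< 509
>> registry drop(k→plicra)
<< trazuna
>> registry knows(k→plicra)
<< no
>> dayspinner closeout()
<< 2041-07-31
>> dayspinner roll(n→-383)
<< 2040-07-13
>> registry recall(k→sti)
<< hubro
>> registry labels()
<< [crefluvu, sti]
>> registry drop(k→crefluvu)
<< 1824-08-08


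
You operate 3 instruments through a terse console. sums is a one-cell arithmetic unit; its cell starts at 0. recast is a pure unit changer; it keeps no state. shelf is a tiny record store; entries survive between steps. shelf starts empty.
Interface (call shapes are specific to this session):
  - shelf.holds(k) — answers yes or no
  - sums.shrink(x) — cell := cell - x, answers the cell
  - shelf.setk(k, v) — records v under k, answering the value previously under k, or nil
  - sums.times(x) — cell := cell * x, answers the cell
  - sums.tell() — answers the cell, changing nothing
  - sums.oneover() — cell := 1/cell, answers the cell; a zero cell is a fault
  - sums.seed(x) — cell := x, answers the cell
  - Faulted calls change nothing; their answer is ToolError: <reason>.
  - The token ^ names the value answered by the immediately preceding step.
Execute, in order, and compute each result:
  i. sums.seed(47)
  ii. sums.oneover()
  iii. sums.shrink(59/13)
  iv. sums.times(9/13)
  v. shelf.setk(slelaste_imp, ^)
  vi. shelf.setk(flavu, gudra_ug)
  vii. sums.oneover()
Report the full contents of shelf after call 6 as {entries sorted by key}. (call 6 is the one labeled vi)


Now I run seed on x='47', and see 47.
Now I run oneover(), yielding 1/47.
I call shrink on x='59/13', yielding -2760/611.
I run times on x='9/13', — result: -24840/7943.
Using setk on k='slelaste_imp', v='^', which returns nil.
I run setk on k='flavu', v='gudra_ug', → nil.
Now I run oneover, and observe -7943/24840.

Answer: {flavu=gudra_ug, slelaste_imp=-24840/7943}


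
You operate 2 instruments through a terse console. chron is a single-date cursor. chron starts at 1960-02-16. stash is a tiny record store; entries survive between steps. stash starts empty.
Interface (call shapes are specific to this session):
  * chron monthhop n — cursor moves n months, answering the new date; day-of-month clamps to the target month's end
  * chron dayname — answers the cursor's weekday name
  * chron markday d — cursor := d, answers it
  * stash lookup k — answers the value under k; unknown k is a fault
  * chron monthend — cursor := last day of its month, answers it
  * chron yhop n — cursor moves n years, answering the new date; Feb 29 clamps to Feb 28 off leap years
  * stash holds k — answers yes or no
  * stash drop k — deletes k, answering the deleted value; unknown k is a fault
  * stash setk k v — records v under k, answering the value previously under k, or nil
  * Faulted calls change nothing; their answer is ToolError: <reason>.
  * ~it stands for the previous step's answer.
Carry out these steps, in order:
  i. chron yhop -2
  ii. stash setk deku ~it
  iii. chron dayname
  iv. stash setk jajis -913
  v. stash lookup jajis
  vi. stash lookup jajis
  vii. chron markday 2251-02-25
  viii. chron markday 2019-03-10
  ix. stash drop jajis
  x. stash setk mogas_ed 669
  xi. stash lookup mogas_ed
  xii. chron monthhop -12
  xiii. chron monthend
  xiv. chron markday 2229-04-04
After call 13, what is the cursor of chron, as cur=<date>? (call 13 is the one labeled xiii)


Answer: cur=2018-03-31

Derivation:
==> chron yhop(n=-2)
<== 1958-02-16
==> stash setk(k=deku, v=~it)
<== nil
==> chron dayname()
<== Sunday
==> stash setk(k=jajis, v=-913)
<== nil
==> stash lookup(k=jajis)
<== -913
==> stash lookup(k=jajis)
<== -913
==> chron markday(d=2251-02-25)
<== 2251-02-25
==> chron markday(d=2019-03-10)
<== 2019-03-10
==> stash drop(k=jajis)
<== -913
==> stash setk(k=mogas_ed, v=669)
<== nil
==> stash lookup(k=mogas_ed)
<== 669
==> chron monthhop(n=-12)
<== 2018-03-10
==> chron monthend()
<== 2018-03-31
==> chron markday(d=2229-04-04)
<== 2229-04-04


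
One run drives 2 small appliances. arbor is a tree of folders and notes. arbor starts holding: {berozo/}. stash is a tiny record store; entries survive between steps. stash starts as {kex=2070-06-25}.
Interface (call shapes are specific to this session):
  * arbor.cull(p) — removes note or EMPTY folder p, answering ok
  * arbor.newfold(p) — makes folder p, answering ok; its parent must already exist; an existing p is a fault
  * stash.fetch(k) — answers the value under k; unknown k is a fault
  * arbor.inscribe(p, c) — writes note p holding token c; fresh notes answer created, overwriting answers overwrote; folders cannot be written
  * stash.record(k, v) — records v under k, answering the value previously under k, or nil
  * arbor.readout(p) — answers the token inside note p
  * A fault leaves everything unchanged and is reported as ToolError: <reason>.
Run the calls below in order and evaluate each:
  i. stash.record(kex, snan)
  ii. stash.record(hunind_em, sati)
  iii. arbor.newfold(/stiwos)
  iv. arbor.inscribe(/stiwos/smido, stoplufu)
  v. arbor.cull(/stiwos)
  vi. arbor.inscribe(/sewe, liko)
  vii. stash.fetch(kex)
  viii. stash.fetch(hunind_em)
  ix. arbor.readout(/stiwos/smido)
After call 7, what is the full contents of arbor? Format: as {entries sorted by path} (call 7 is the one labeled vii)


Answer: {berozo/, sewe=liko, stiwos/, stiwos/smido=stoplufu}

Derivation:
// 1. stash.record(k=kex, v=snan) ~> 2070-06-25
// 2. stash.record(k=hunind_em, v=sati) ~> nil
// 3. arbor.newfold(p=/stiwos) ~> ok
// 4. arbor.inscribe(p=/stiwos/smido, c=stoplufu) ~> created
// 5. arbor.cull(p=/stiwos) ~> ToolError: not empty
// 6. arbor.inscribe(p=/sewe, c=liko) ~> created
// 7. stash.fetch(k=kex) ~> snan
// 8. stash.fetch(k=hunind_em) ~> sati
// 9. arbor.readout(p=/stiwos/smido) ~> stoplufu


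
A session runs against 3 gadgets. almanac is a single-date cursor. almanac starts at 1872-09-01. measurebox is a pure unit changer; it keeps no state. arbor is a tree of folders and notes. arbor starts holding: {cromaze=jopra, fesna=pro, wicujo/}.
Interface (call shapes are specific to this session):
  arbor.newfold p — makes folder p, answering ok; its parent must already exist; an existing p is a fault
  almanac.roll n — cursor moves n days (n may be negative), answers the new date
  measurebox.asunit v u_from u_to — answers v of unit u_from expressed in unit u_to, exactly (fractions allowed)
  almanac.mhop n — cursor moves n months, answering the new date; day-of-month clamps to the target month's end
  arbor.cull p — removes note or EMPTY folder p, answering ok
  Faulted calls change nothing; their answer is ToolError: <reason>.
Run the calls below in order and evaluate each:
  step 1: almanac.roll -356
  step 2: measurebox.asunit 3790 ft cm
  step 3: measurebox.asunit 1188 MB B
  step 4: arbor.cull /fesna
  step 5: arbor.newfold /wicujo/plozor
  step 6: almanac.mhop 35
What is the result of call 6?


Answer: 1874-08-11

Derivation:
-- 1. roll(-356) -> 1871-09-11
-- 2. asunit(3790, ft, cm) -> 577596/5
-- 3. asunit(1188, MB, B) -> 1188000000
-- 4. cull(/fesna) -> ok
-- 5. newfold(/wicujo/plozor) -> ok
-- 6. mhop(35) -> 1874-08-11


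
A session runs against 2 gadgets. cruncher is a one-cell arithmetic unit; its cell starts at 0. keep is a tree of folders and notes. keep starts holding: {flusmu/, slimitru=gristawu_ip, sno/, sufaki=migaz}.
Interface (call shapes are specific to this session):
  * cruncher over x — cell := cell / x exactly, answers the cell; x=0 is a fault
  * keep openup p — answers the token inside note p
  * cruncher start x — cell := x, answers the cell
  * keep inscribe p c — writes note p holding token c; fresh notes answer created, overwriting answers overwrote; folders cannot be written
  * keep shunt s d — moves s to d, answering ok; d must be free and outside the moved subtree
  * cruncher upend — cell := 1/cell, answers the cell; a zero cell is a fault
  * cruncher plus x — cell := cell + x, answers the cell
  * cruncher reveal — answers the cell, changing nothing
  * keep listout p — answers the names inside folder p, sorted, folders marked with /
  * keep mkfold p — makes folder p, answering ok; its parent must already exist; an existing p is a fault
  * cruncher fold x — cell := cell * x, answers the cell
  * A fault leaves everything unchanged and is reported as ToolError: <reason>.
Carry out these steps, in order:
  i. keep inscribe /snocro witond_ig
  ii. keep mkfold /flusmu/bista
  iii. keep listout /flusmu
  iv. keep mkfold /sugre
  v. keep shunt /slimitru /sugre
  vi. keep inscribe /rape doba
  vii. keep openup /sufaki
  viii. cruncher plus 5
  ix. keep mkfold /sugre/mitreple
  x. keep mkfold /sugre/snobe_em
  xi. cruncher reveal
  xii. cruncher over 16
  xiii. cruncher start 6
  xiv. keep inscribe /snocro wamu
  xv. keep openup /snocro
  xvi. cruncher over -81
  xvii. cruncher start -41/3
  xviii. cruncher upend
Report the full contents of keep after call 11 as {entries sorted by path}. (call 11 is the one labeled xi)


Answer: {flusmu/, flusmu/bista/, rape=doba, slimitru=gristawu_ip, sno/, snocro=witond_ig, sufaki=migaz, sugre/, sugre/mitreple/, sugre/snobe_em/}

Derivation:
;; keep inscribe(/snocro, witond_ig) ~> created
;; keep mkfold(/flusmu/bista) ~> ok
;; keep listout(/flusmu) ~> [bista/]
;; keep mkfold(/sugre) ~> ok
;; keep shunt(/slimitru, /sugre) ~> ToolError: exists
;; keep inscribe(/rape, doba) ~> created
;; keep openup(/sufaki) ~> migaz
;; cruncher plus(5) ~> 5
;; keep mkfold(/sugre/mitreple) ~> ok
;; keep mkfold(/sugre/snobe_em) ~> ok
;; cruncher reveal() ~> 5
;; cruncher over(16) ~> 5/16
;; cruncher start(6) ~> 6
;; keep inscribe(/snocro, wamu) ~> overwrote
;; keep openup(/snocro) ~> wamu
;; cruncher over(-81) ~> -2/27
;; cruncher start(-41/3) ~> -41/3
;; cruncher upend() ~> -3/41


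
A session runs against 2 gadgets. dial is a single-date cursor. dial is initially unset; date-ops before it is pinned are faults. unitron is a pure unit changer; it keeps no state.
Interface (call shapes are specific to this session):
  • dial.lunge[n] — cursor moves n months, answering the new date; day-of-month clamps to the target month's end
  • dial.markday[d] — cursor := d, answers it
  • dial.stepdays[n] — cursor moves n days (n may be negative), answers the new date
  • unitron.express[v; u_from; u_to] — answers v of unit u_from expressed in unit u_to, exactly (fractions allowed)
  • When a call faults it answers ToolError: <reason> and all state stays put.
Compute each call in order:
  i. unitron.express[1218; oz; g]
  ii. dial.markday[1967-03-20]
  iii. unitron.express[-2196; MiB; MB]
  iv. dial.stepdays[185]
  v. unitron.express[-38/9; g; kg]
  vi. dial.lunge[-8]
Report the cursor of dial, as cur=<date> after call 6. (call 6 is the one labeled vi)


>>> unitron.express v='1218' u_from='oz' u_to='g'
  27623775333/800000
>>> dial.markday d='1967-03-20'
  1967-03-20
>>> unitron.express v='-2196' u_from='MiB' u_to='MB'
  -35979264/15625
>>> dial.stepdays n='185'
  1967-09-21
>>> unitron.express v='-38/9' u_from='g' u_to='kg'
  -19/4500
>>> dial.lunge n='-8'
  1967-01-21

Answer: cur=1967-01-21


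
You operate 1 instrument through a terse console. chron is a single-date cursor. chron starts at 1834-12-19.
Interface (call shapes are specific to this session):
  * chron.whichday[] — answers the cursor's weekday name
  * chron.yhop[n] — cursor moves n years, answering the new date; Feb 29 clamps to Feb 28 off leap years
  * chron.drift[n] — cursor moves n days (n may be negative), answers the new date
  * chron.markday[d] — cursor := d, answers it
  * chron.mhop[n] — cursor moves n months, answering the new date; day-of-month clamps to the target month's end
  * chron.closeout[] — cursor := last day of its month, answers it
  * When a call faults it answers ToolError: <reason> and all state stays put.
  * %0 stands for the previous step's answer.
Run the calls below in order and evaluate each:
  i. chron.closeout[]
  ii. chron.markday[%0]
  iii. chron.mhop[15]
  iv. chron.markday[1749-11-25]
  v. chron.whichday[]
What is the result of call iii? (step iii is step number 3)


Calling closeout: 1834-12-31.
Using markday on d: %0, giving 1834-12-31.
I try mhop on n: 15, giving 1836-03-31.
I run markday on d: 1749-11-25, which returns 1749-11-25.
Calling whichday, and observe Tuesday.

Answer: 1836-03-31


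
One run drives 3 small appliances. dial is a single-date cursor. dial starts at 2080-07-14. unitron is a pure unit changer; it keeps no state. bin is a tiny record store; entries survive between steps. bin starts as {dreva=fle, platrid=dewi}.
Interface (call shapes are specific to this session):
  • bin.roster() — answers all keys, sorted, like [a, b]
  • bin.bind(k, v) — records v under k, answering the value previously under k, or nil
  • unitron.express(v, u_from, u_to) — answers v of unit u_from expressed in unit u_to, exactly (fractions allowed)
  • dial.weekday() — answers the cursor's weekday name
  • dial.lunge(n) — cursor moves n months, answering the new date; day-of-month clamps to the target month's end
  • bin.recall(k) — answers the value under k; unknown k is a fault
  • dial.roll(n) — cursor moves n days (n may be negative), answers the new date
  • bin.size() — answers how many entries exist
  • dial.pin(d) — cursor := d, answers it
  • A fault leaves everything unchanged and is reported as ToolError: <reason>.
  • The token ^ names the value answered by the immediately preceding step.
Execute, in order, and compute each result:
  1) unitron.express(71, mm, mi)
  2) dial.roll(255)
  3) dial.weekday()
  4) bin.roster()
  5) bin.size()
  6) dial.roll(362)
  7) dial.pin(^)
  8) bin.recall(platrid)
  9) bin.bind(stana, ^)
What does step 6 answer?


==> unitron.express(71, mm, mi)
<== 71/1609344
==> dial.roll(255)
<== 2081-03-26
==> dial.weekday()
<== Wednesday
==> bin.roster()
<== [dreva, platrid]
==> bin.size()
<== 2
==> dial.roll(362)
<== 2082-03-23
==> dial.pin(^)
<== 2082-03-23
==> bin.recall(platrid)
<== dewi
==> bin.bind(stana, ^)
<== nil

Answer: 2082-03-23


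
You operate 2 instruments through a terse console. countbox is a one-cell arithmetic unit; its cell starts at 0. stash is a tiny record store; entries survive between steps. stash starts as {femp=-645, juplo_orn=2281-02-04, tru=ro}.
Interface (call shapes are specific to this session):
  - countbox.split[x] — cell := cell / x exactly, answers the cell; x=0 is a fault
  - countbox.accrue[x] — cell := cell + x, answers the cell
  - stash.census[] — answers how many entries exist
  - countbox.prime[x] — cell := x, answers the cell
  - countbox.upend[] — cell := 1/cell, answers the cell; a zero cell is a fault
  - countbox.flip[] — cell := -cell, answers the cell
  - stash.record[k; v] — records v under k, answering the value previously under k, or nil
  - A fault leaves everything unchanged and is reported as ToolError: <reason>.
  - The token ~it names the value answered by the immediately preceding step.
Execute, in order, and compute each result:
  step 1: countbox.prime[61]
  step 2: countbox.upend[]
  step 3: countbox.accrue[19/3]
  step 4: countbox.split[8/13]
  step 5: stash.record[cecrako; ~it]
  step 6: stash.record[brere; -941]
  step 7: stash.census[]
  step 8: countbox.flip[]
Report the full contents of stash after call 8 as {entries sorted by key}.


I run countbox.prime with x→61, giving 61.
Next I call countbox.upend(), and see 1/61.
Then countbox.accrue with x→19/3, giving 1162/183.
Using countbox.split with x→8/13, and observe 7553/732.
Calling stash.record with k→cecrako, v→~it, giving nil.
Now I run stash.record with k→brere, v→-941, and see nil.
Calling stash.census, and see 5.
I use countbox.flip, and get -7553/732.

Answer: {brere=-941, cecrako=7553/732, femp=-645, juplo_orn=2281-02-04, tru=ro}
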